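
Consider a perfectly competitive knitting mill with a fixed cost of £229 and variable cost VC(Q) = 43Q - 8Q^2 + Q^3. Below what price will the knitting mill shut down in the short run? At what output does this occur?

£27 per unit, at Q = 4

The shutdown price is the minimum of AVC. VC = 43Q - 8Q^2 + Q^3, so AVC = 43 - 8Q + Q^2.
At the minimum of AVC, MC = AVC. MC = 43 - 16Q + 3Q^2; setting MC = AVC gives 2Q^2 - 8Q = 0, so Q = 4. min AVC = 27.
So the shutdown price is £27.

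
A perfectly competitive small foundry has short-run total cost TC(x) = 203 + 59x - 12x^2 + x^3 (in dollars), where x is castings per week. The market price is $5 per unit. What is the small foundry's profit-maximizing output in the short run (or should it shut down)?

Variable cost is VC = 59x - 12x^2 + x^3, so AVC = VC/x = 59 - 12x + x^2 and MC = dTC/dx = 59 - 24x + 3x^2.
AVC hits its minimum where MC = AVC, at x = 6, giving min AVC = 59 - 12·6 + 6^2 = $23.
With P < min AVC ($5 < $23), every unit sold adds to the loss.
Best response: produce nothing and absorb the $203 fixed cost.

Shut down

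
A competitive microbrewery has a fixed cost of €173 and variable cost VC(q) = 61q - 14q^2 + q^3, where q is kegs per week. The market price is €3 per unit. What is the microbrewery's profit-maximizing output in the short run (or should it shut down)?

Variable cost is VC = 61q - 14q^2 + q^3, so AVC = VC/q = 61 - 14q + q^2 and MC = dTC/dq = 61 - 28q + 3q^2.
AVC is minimized where dAVC/dq = -14 + 2q = 0, at q = 7; min AVC = 61 - 14·7 + 7^2 = €12.
Since P = €3 < min AVC = €12, price fails to cover variable cost at any output.
The firm minimizes its loss by shutting down and losing only its fixed cost of €173.

Shut down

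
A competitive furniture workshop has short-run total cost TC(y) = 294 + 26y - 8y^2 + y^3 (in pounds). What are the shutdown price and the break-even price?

Shutdown price = £10; break-even price = £61

AVC = 26 - 8y + y^2; minimized at y = 4, giving min AVC = £10. That is the shutdown price.
ATC = 294/y + 26 - 8y + y^2. Setting dATC/dy = −294/y^2 − 8 + 2y = 0 gives y = 7 (since 2·7^3 − 8·7^2 = 294).
min ATC = 294/7 + 26 − 8·7 + 7^2 = £61. That is the break-even price.
For £10 ≤ P < £61 the firm produces at a loss; below £10 it shuts down.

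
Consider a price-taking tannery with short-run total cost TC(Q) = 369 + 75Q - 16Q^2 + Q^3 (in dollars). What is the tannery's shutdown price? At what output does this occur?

The firm shuts down when price falls below the minimum of average variable cost. AVC = VC/Q = 75 - 16Q + Q^2.
At the minimum of AVC, MC = AVC. MC = 75 - 32Q + 3Q^2; setting MC = AVC gives 2Q^2 - 16Q = 0, so Q = 8. min AVC = 11.
The firm shuts down for any P below $11.

$11 per unit, at Q = 8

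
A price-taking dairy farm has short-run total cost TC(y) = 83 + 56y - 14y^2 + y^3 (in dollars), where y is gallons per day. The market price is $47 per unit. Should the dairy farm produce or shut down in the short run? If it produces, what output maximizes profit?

Variable cost is VC = 56y - 14y^2 + y^3, so AVC = VC/y = 56 - 14y + y^2 and MC = dTC/dy = 56 - 28y + 3y^2.
AVC hits its minimum where MC = AVC, at y = 7, giving min AVC = 56 - 14·7 + 7^2 = $7.
P = $47 exceeds min AVC = $7, so the firm stays open.
P = MC gives 9 - 28y + 3y^2 = 0, with roots 1/3 and 9. Take the larger (rising MC): y* = 9.
Check: AVC at y = 9 is $11 ≤ P, so revenue covers variable cost.
Profit = P·y − TC = 47·9 − 182 = $241.

Produce at y = 9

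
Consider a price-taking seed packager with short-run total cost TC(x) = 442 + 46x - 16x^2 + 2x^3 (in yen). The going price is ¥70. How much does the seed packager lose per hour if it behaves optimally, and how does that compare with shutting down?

Profit = -¥154 at x = 6

AVC = 46 - 16x + 2x^2 has its minimum ¥14 at x = 4; price ¥70 clears that bar, so the firm operates.
With MC = 46 - 32x + 6x^2, P = MC on the upward-sloping part at x* = 6.
TR = 70·6 = 420. TC = 442 + 132 = 574. Profit = 420 − 574 = -¥154.
By producing, the firm covers all variable cost plus ¥288 of fixed cost; shutting down would lose the full ¥442.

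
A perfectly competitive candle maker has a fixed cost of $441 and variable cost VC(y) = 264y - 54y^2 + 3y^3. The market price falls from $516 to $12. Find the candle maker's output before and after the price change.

Output falls from 14 to 0 (the firm shuts down)

AVC = 264 - 54y + 3y^2, minimized at y = 9 where min AVC = $21. MC = 264 - 108y + 9y^2.
At P = $516 ≥ min AVC, set P = MC on the rising branch: y = 14.
At P = $12 < min AVC = $21, price no longer covers variable cost at any output, so the firm shuts down: y = 0.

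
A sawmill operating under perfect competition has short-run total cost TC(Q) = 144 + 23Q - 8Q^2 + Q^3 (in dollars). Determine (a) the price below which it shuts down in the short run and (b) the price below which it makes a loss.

Shutdown price = $7; break-even price = $35

AVC = 23 - 8Q + Q^2; minimized at Q = 4, giving min AVC = $7. That is the shutdown price.
ATC = 144/Q + 23 - 8Q + Q^2. Setting dATC/dQ = −144/Q^2 − 8 + 2Q = 0 gives Q = 6 (since 2·6^3 − 8·6^2 = 144).
min ATC = 144/6 + 23 − 8·6 + 6^2 = $35. That is the break-even price.
Between these two prices the firm operates at a loss; above $35 it earns a profit.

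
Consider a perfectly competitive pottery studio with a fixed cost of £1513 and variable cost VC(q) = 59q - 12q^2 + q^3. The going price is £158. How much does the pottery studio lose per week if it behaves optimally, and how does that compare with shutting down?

AVC = 59 - 12q + q^2 has its minimum £23 at q = 6; price £158 clears that bar, so the firm operates.
MC = 59 - 24q + 3q^2. Setting P = MC and taking the root on the rising branch gives q* = 11.
TR = 158·11 = 1738. TC = 1513 + 528 = 2041. Profit = 1738 − 2041 = -£303.
That loss of £303 beats the £1513 the firm would lose by shutting down; producing recovers £1210 of fixed cost.

Profit = -£303 at q = 11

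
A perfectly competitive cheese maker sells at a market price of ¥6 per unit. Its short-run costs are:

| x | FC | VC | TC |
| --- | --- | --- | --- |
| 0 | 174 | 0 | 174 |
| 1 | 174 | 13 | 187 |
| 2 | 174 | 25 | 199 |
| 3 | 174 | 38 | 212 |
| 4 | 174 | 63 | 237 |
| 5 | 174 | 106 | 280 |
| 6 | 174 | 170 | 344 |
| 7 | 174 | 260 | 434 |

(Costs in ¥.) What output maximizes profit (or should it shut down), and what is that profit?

Tabulate TR − TC: x=0: -174; x=1: -181; x=2: -187; x=3: -194; x=4: -213; x=5: -250; x=6: -308; x=7: -392.
Profit is highest at x = 0. Equivalently, the lowest AVC in the table is 25/2 ≈ ¥12.50 at x = 2, and P = ¥6 falls below it — price never covers variable cost, so the firm shuts down and loses only its fixed cost.

x = 0 (shut down); profit = -¥174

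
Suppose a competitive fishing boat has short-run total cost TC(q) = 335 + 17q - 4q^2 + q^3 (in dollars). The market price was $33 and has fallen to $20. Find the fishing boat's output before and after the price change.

Output falls from 4 to 3

MC = 17 - 8q + 3q^2; the shutdown threshold is min AVC = $13 (at q = 2).
With P = $33 above the shutdown price, P = MC gives q = 4.
At P = $20 ≥ min AVC, set P = MC: q = 3. The firm stays open but cuts output.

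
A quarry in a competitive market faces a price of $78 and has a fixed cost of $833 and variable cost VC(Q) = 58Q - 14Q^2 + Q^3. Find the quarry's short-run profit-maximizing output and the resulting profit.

AVC = 58 - 14Q + Q^2 has its minimum $9 at Q = 7; price $78 clears that bar, so the firm operates.
With MC = 58 - 28Q + 3Q^2, P = MC on the upward-sloping part at Q* = 10.
TR = 78·10 = 780. TC = 833 + 180 = 1013. Profit = 780 − 1013 = -$233.
By producing, the firm covers all variable cost plus $600 of fixed cost; shutting down would lose the full $833.

Profit = -$233 at Q = 10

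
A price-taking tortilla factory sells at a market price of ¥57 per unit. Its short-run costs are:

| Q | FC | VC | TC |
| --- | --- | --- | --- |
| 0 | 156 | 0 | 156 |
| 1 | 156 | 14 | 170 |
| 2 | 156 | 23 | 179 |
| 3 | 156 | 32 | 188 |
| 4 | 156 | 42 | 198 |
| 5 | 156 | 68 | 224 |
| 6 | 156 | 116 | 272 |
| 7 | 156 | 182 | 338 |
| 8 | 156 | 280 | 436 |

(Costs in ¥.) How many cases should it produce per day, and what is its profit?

Tabulate TR − TC: Q=0: -156; Q=1: -113; Q=2: -65; Q=3: -17; Q=4: 30; Q=5: 61; Q=6: 70; Q=7: 61; Q=8: 20.
Profit is maximized at Q = 6. AVC there is 116/6 = ¥19.33 ≤ P, so producing beats shutting down (which would give -¥156).

Q = 6; profit = ¥70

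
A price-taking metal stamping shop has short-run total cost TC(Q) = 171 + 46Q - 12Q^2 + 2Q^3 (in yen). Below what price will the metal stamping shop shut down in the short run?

¥28 per unit

Short-run supply begins at min AVC. From VC = 46Q - 12Q^2 + 2Q^3, AVC = 46 - 12Q + 2Q^2.
At the minimum of AVC, MC = AVC. MC = 46 - 24Q + 6Q^2; setting MC = AVC gives 4Q^2 - 12Q = 0, so Q = 3. min AVC = 28.
For P < ¥28 the firm produces nothing.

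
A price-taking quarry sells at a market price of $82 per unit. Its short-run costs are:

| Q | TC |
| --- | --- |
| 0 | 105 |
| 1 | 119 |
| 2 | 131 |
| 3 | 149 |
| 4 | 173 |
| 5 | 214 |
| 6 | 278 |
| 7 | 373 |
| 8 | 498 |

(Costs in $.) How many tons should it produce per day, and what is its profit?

Q = 6; profit = $214

Tabulate TR − TC: Q=0: -105; Q=1: -37; Q=2: 33; Q=3: 97; Q=4: 155; Q=5: 196; Q=6: 214; Q=7: 201; Q=8: 158.
Profit is maximized at Q = 6. AVC there is 173/6 = $28.83 ≤ P, so producing beats shutting down (which would give -$105).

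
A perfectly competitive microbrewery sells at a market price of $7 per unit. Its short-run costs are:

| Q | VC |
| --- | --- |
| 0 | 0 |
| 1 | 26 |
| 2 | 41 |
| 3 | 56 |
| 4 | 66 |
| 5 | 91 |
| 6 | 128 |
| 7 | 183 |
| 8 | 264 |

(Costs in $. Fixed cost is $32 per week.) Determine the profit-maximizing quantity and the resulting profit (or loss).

Q = 0 (shut down); profit = -$32

Tabulate TR − TC: Q=0: -32; Q=1: -51; Q=2: -59; Q=3: -67; Q=4: -70; Q=5: -88; Q=6: -118; Q=7: -166; Q=8: -240.
Profit is highest at Q = 0. Equivalently, the lowest AVC in the table is 66/4 ≈ $16.50 at Q = 4, and P = $7 falls below it — price never covers variable cost, so the firm shuts down and loses only its fixed cost.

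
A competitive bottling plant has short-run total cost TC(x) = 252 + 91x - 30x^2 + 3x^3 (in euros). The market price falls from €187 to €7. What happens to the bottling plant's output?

Output falls from 8 to 0 (the firm shuts down)

AVC = 91 - 30x + 3x^2, minimized at x = 5 where min AVC = €16. MC = 91 - 60x + 9x^2.
At P = €187 ≥ min AVC, set P = MC on the rising branch: x = 8.
At P = €7 < min AVC = €16, price no longer covers variable cost at any output, so the firm shuts down: x = 0.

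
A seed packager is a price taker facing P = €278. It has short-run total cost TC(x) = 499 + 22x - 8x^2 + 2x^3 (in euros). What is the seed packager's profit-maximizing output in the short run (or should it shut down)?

Produce at x = 8

Variable cost is VC = 22x - 8x^2 + 2x^3, so AVC = VC/x = 22 - 8x + 2x^2 and MC = dTC/dx = 22 - 16x + 6x^2.
AVC is minimized where dAVC/dx = -8 + 4x = 0, at x = 2; min AVC = 22 - 8·2 + 2·2^2 = €14.
Since P = €278 ≥ min AVC = €14, price covers variable cost and the firm should produce.
P = MC gives -256 - 16x + 6x^2 = 0, with roots -16/3 and 8. Take the larger (rising MC): x* = 8.
Check: AVC at x = 8 is €86 ≤ P, so revenue covers variable cost.
Profit = P·x − TC = 278·8 − 1187 = €1037.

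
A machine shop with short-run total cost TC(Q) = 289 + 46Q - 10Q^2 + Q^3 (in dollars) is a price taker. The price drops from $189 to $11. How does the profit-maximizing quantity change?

MC = 46 - 20Q + 3Q^2; the shutdown threshold is min AVC = $21 (at Q = 5).
At P = $189 ≥ min AVC, set P = MC on the rising branch: Q = 11.
At P = $11 < min AVC = $21, price no longer covers variable cost at any output, so the firm shuts down: Q = 0.

Output falls from 11 to 0 (the firm shuts down)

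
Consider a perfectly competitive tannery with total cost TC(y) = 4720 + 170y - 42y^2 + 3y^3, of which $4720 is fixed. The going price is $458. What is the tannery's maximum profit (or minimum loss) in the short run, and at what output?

AVC = 170 - 42y + 3y^2; min AVC = $23 at y = 7. Since P = $458 ≥ min AVC, the firm produces.
MC = 170 - 84y + 9y^2. Setting P = MC and taking the root on the rising branch gives y* = 12.
TR = 458·12 = 5496. TC = 4720 + 1176 = 5896. Profit = 5496 − 5896 = -$400.
That loss of $400 beats the $4720 the firm would lose by shutting down; producing recovers $4320 of fixed cost.

Profit = -$400 at y = 12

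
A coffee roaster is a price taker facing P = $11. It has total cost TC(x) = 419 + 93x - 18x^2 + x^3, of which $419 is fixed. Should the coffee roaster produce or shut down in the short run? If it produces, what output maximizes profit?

Shut down

Strip out fixed cost: VC = 93x - 18x^2 + x^3. Then AVC = 93 - 18x + x^2 and MC = 93 - 36x + 3x^2.
The AVC parabola has its vertex at x = 18/2 = 9, where AVC = 93 - 18·9 + 9^2 = $12.
Since P = $11 < min AVC = $12, price fails to cover variable cost at any output.
Best response: produce nothing and absorb the $419 fixed cost.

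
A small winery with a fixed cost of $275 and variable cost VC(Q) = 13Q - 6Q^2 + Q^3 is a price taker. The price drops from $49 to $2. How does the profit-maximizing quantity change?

Output falls from 6 to 0 (the firm shuts down)

MC = 13 - 12Q + 3Q^2; the shutdown threshold is min AVC = $4 (at Q = 3).
With P = $49 above the shutdown price, P = MC gives Q = 6.
At P = $2 < min AVC = $4, price no longer covers variable cost at any output, so the firm shuts down: Q = 0.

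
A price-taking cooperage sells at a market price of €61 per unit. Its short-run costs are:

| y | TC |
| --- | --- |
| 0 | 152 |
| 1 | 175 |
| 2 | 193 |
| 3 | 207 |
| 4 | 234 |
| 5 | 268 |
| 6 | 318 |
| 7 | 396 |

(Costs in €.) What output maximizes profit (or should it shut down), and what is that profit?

Tabulate TR − TC: y=0: -152; y=1: -114; y=2: -71; y=3: -24; y=4: 10; y=5: 37; y=6: 48; y=7: 31.
Profit is maximized at y = 6. AVC there is 166/6 = €27.67 ≤ P, so producing beats shutting down (which would give -€152).

y = 6; profit = €48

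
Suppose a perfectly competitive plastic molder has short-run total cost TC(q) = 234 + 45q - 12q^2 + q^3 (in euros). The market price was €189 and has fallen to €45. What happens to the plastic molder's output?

Output falls from 12 to 8

AVC = 45 - 12q + q^2, minimized at q = 6 where min AVC = €9. MC = 45 - 24q + 3q^2.
At P = €189 ≥ min AVC, set P = MC on the rising branch: q = 12.
At P = €45 ≥ min AVC, set P = MC: q = 8. The firm stays open but cuts output.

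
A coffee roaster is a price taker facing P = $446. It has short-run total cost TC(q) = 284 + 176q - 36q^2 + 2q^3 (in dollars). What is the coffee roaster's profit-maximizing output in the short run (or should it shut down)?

Produce at q = 15

Variable cost is VC = 176q - 36q^2 + 2q^3, so AVC = VC/q = 176 - 36q + 2q^2 and MC = dTC/dq = 176 - 72q + 6q^2.
AVC hits its minimum where MC = AVC, at q = 9, giving min AVC = 176 - 36·9 + 2·9^2 = $14.
P = $446 exceeds min AVC = $14, so the firm stays open.
Solving P = MC: -270 - 72q + 6q^2 = 0 ⇒ q = -3 or 15. On the upward-sloping branch, q* = 15.
Check: AVC at q = 15 is $86 ≤ P, so revenue covers variable cost.
Profit = P·q − TC = 446·15 − 1574 = $5116.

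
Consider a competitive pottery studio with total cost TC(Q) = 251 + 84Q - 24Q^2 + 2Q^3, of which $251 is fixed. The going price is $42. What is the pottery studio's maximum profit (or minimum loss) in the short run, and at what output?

AVC = 84 - 24Q + 2Q^2; min AVC = $12 at Q = 6. Since P = $42 ≥ min AVC, the firm produces.
With MC = 84 - 48Q + 6Q^2, P = MC on the upward-sloping part at Q* = 7.
TR = 42·7 = 294. TC = 251 + 98 = 349. Profit = 294 − 349 = -$55.
Shutting down would mean losing the fixed cost of $251, so operating at a loss of $55 is better by $196.

Profit = -$55 at Q = 7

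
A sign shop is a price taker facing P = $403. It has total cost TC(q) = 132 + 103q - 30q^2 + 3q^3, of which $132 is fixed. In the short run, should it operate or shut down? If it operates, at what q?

Strip out fixed cost: VC = 103q - 30q^2 + 3q^3. Then AVC = 103 - 30q + 3q^2 and MC = 103 - 60q + 9q^2.
AVC is minimized where dAVC/dq = -30 + 6q = 0, at q = 5; min AVC = 103 - 30·5 + 3·5^2 = $28.
Since P = $403 ≥ min AVC = $28, price covers variable cost and the firm should produce.
P = MC gives -300 - 60q + 9q^2 = 0, with roots -10/3 and 10. Take the larger (rising MC): q* = 10.
Check: AVC at q = 10 is $103 ≤ P, so revenue covers variable cost.
Profit = P·q − TC = 403·10 − 1162 = $2868.

Produce at q = 10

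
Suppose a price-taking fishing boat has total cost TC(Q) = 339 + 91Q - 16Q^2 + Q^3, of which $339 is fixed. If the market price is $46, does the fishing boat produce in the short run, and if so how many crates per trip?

Strip out fixed cost: VC = 91Q - 16Q^2 + Q^3. Then AVC = 91 - 16Q + Q^2 and MC = 91 - 32Q + 3Q^2.
AVC is minimized where dAVC/dQ = -16 + 2Q = 0, at Q = 8; min AVC = 91 - 16·8 + 8^2 = $27.
Since P = $46 ≥ min AVC = $27, price covers variable cost and the firm should produce.
P = MC gives 45 - 32Q + 3Q^2 = 0, with roots 5/3 and 9. Take the larger (rising MC): Q* = 9.
Check: AVC at Q = 9 is $28 ≤ P, so revenue covers variable cost.
Profit = P·Q − TC = 46·9 − 591 = -$177, a loss, but smaller than the $339 fixed cost the firm would lose by shutting down.

Produce at Q = 9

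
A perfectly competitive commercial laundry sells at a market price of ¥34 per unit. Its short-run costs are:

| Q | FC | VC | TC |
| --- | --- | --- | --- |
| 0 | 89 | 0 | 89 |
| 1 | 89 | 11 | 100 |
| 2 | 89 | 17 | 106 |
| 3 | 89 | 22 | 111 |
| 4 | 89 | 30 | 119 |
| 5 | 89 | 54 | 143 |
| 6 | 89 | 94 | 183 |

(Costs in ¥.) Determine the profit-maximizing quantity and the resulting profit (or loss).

Q = 5; profit = ¥27

Tabulate TR − TC: Q=0: -89; Q=1: -66; Q=2: -38; Q=3: -9; Q=4: 17; Q=5: 27; Q=6: 21.
Profit is maximized at Q = 5. AVC there is 54/5 = ¥10.80 ≤ P, so producing beats shutting down (which would give -¥89).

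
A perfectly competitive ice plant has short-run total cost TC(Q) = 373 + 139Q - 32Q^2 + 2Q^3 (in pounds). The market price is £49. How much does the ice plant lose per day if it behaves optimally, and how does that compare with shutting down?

AVC = 139 - 32Q + 2Q^2; min AVC = £11 at Q = 8. Since P = £49 ≥ min AVC, the firm produces.
MC = 139 - 64Q + 6Q^2. Setting P = MC and taking the root on the rising branch gives Q* = 9.
TR = 49·9 = 441. TC = 373 + 117 = 490. Profit = 441 − 490 = -£49.
Shutting down would mean losing the fixed cost of £373, so operating at a loss of £49 is better by £324.

Profit = -£49 at Q = 9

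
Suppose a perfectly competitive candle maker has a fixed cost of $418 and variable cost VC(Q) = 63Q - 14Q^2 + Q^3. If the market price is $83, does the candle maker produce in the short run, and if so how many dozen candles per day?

Strip out fixed cost: VC = 63Q - 14Q^2 + Q^3. Then AVC = 63 - 14Q + Q^2 and MC = 63 - 28Q + 3Q^2.
The AVC parabola has its vertex at Q = 14/2 = 7, where AVC = 63 - 14·7 + 7^2 = $14.
Since P = $83 ≥ min AVC = $14, price covers variable cost and the firm should produce.
Set P = MC: 83 = 63 - 28Q + 3Q^2 → -20 - 28Q + 3Q^2 = 0. The roots are Q = -2/3 and Q = 10; the profit-maximizing output is on the rising part of MC, so Q* = 10.
Check: AVC at Q = 10 is $23 ≤ P, so revenue covers variable cost.
Profit = P·Q − TC = 83·10 − 648 = $182.

Produce at Q = 10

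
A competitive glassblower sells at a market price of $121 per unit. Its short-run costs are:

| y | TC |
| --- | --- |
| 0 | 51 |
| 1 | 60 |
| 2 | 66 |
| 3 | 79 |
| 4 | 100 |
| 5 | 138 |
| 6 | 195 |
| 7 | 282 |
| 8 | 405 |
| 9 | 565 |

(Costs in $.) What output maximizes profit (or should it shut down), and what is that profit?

Tabulate TR − TC: y=0: -51; y=1: 61; y=2: 176; y=3: 284; y=4: 384; y=5: 467; y=6: 531; y=7: 565; y=8: 563; y=9: 524.
Profit is maximized at y = 7. AVC there is 231/7 = $33 ≤ P, so producing beats shutting down (which would give -$51).

y = 7; profit = $565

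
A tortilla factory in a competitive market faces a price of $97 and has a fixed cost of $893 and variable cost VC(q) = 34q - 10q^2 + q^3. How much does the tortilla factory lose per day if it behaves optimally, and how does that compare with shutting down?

AVC = 34 - 10q + q^2 has its minimum $9 at q = 5; price $97 clears that bar, so the firm operates.
MC = 34 - 20q + 3q^2. Setting P = MC and taking the root on the rising branch gives q* = 9.
TR = 97·9 = 873. TC = 893 + 225 = 1118. Profit = 873 − 1118 = -$245.
Shutting down would mean losing the fixed cost of $893, so operating at a loss of $245 is better by $648.

Profit = -$245 at q = 9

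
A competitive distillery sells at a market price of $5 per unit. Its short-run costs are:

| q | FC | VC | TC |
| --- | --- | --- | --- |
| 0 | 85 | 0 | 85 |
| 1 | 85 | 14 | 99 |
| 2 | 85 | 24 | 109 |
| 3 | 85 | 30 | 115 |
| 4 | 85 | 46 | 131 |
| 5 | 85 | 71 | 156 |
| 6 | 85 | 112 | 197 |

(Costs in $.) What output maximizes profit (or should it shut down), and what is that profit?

Compute π = P·q − TC at each output: q=0: -85; q=1: -94; q=2: -99; q=3: -100; q=4: -111; q=5: -131; q=6: -167.
Profit is highest at q = 0. Equivalently, the lowest AVC in the table is 30/3 ≈ $10 at q = 3, and P = $5 falls below it — price never covers variable cost, so the firm shuts down and loses only its fixed cost.

q = 0 (shut down); profit = -$85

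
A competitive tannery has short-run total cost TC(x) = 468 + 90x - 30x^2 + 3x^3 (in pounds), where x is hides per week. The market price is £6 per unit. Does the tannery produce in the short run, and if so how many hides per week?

Shut down

Strip out fixed cost: VC = 90x - 30x^2 + 3x^3. Then AVC = 90 - 30x + 3x^2 and MC = 90 - 60x + 9x^2.
AVC hits its minimum where MC = AVC, at x = 5, giving min AVC = 90 - 30·5 + 3·5^2 = £15.
With P < min AVC (£6 < £15), every unit sold adds to the loss.
Best response: produce nothing and absorb the £468 fixed cost.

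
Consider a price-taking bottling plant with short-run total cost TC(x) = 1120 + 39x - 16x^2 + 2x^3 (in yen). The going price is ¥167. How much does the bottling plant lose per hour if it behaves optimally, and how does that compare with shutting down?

Profit = -¥96 at x = 8

AVC = 39 - 16x + 2x^2 has its minimum ¥7 at x = 4; price ¥167 clears that bar, so the firm operates.
MC = 39 - 32x + 6x^2. Setting P = MC and taking the root on the rising branch gives x* = 8.
TR = 167·8 = 1336. TC = 1120 + 312 = 1432. Profit = 1336 − 1432 = -¥96.
Shutting down would mean losing the fixed cost of ¥1120, so operating at a loss of ¥96 is better by ¥1024.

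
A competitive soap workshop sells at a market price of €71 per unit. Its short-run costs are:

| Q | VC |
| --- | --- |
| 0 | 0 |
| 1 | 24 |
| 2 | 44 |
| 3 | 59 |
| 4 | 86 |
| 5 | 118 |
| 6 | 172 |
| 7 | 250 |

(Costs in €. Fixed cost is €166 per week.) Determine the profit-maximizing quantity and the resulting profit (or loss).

Profit at each row (π = 71Q − TC): Q=0: -166; Q=1: -119; Q=2: -68; Q=3: -12; Q=4: 32; Q=5: 71; Q=6: 88; Q=7: 81.
Profit is maximized at Q = 6. AVC there is 172/6 = €28.67 ≤ P, so producing beats shutting down (which would give -€166).

Q = 6; profit = €88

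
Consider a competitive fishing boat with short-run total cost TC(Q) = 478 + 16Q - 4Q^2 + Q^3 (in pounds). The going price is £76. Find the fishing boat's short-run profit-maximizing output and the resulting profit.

Profit = -£190 at Q = 6

AVC = 16 - 4Q + Q^2 has its minimum £12 at Q = 2; price £76 clears that bar, so the firm operates.
MC = 16 - 8Q + 3Q^2. Setting P = MC and taking the root on the rising branch gives Q* = 6.
TR = 76·6 = 456. TC = 478 + 168 = 646. Profit = 456 − 646 = -£190.
By producing, the firm covers all variable cost plus £288 of fixed cost; shutting down would lose the full £478.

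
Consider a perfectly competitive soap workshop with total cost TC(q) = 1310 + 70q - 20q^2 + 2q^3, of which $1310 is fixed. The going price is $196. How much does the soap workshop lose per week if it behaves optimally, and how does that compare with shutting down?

Profit = -$14 at q = 9

AVC = 70 - 20q + 2q^2 has its minimum $20 at q = 5; price $196 clears that bar, so the firm operates.
With MC = 70 - 40q + 6q^2, P = MC on the upward-sloping part at q* = 9.
TR = 196·9 = 1764. TC = 1310 + 468 = 1778. Profit = 1764 − 1778 = -$14.
By producing, the firm covers all variable cost plus $1296 of fixed cost; shutting down would lose the full $1310.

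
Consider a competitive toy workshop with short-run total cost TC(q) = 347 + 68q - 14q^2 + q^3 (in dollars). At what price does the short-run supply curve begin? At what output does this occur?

$19 per unit, at q = 7

Short-run supply begins at min AVC. From VC = 68q - 14q^2 + q^3, AVC = 68 - 14q + q^2.
At the minimum of AVC, MC = AVC. MC = 68 - 28q + 3q^2; setting MC = AVC gives 2q^2 - 14q = 0, so q = 7. min AVC = 19.
The firm shuts down for any P below $19.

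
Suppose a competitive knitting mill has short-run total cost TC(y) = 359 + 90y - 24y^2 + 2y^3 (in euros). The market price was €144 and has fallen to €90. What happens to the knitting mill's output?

Output falls from 9 to 8

MC = 90 - 48y + 6y^2; the shutdown threshold is min AVC = €18 (at y = 6).
At P = €144 ≥ min AVC, set P = MC on the rising branch: y = 9.
At P = €90 ≥ min AVC, set P = MC: y = 8. The firm stays open but cuts output.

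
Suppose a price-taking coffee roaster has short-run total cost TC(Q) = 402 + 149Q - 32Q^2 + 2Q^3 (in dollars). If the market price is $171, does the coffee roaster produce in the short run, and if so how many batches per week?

Produce at Q = 11

Variable cost is VC = 149Q - 32Q^2 + 2Q^3, so AVC = VC/Q = 149 - 32Q + 2Q^2 and MC = dTC/dQ = 149 - 64Q + 6Q^2.
The AVC parabola has its vertex at Q = 32/4 = 8, where AVC = 149 - 32·8 + 2·8^2 = $21.
Since P = $171 ≥ min AVC = $21, price covers variable cost and the firm should produce.
P = MC gives -22 - 64Q + 6Q^2 = 0, with roots -1/3 and 11. Take the larger (rising MC): Q* = 11.
Check: AVC at Q = 11 is $39 ≤ P, so revenue covers variable cost.
Profit = P·Q − TC = 171·11 − 831 = $1050.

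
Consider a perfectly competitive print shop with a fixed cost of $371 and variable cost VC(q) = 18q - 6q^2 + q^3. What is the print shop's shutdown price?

$9 per unit

Short-run supply begins at min AVC. From VC = 18q - 6q^2 + q^3, AVC = 18 - 6q + q^2.
At the minimum of AVC, MC = AVC. MC = 18 - 12q + 3q^2; setting MC = AVC gives 2q^2 - 6q = 0, so q = 3. min AVC = 9.
So the shutdown price is $9.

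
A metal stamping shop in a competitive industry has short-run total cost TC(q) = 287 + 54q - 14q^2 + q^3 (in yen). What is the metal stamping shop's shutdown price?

Short-run supply begins at min AVC. From VC = 54q - 14q^2 + q^3, AVC = 54 - 14q + q^2.
dAVC/dq = -14 + 2q = 0 gives q = 7. min AVC = 54 - 14·7 + 7^2 = 5.
So the shutdown price is ¥5.

¥5 per unit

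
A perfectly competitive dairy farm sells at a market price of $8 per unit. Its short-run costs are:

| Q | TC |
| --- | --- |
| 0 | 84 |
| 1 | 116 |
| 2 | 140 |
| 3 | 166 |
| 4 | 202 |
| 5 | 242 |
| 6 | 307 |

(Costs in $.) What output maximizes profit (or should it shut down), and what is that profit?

Tabulate TR − TC: Q=0: -84; Q=1: -108; Q=2: -124; Q=3: -142; Q=4: -170; Q=5: -202; Q=6: -259.
Profit is highest at Q = 0. Equivalently, the lowest AVC in the table is 82/3 ≈ $27.33 at Q = 3, and P = $8 falls below it — price never covers variable cost, so the firm shuts down and loses only its fixed cost.

Q = 0 (shut down); profit = -$84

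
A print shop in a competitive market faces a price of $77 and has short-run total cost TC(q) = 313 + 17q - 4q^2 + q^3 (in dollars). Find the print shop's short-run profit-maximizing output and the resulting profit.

Profit = -$25 at q = 6

AVC = 17 - 4q + q^2 has its minimum $13 at q = 2; price $77 clears that bar, so the firm operates.
MC = 17 - 8q + 3q^2. Setting P = MC and taking the root on the rising branch gives q* = 6.
TR = 77·6 = 462. TC = 313 + 174 = 487. Profit = 462 − 487 = -$25.
Shutting down would mean losing the fixed cost of $313, so operating at a loss of $25 is better by $288.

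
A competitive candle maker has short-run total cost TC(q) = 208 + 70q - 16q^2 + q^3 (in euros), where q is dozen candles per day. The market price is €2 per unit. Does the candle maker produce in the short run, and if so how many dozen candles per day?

Strip out fixed cost: VC = 70q - 16q^2 + q^3. Then AVC = 70 - 16q + q^2 and MC = 70 - 32q + 3q^2.
The AVC parabola has its vertex at q = 16/2 = 8, where AVC = 70 - 16·8 + 8^2 = €6.
Since P = €2 < min AVC = €6, price fails to cover variable cost at any output.
Shutting down limits the loss to fixed cost, €208.

Shut down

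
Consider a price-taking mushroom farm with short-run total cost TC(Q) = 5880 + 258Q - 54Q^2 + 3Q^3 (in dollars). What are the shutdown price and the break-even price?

Shutdown price = $15; break-even price = $510

AVC = 258 - 54Q + 3Q^2; minimized at Q = 9, giving min AVC = $15. That is the shutdown price.
ATC = 5880/Q + 258 - 54Q + 3Q^2. Setting dATC/dQ = −5880/Q^2 − 54 + 6Q = 0 gives Q = 14 (since 6·14^3 − 54·14^2 = 5880).
min ATC = 5880/14 + 258 − 54·14 + 3·14^2 = $510. That is the break-even price.
Between these two prices the firm operates at a loss; above $510 it earns a profit.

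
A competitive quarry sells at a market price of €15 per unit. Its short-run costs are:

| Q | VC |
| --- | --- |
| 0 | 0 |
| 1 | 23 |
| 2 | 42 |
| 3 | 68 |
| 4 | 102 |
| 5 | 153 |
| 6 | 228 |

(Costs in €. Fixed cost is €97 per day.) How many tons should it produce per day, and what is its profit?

Tabulate TR − TC: Q=0: -97; Q=1: -105; Q=2: -109; Q=3: -120; Q=4: -139; Q=5: -175; Q=6: -235.
Profit is highest at Q = 0. Equivalently, the lowest AVC in the table is 42/2 ≈ €21 at Q = 2, and P = €15 falls below it — price never covers variable cost, so the firm shuts down and loses only its fixed cost.

Q = 0 (shut down); profit = -€97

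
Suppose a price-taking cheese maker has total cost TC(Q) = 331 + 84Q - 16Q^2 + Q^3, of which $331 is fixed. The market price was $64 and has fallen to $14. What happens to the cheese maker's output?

MC = 84 - 32Q + 3Q^2; the shutdown threshold is min AVC = $20 (at Q = 8).
At P = $64 ≥ min AVC, set P = MC on the rising branch: Q = 10.
At P = $14 < min AVC = $20, price no longer covers variable cost at any output, so the firm shuts down: Q = 0.

Output falls from 10 to 0 (the firm shuts down)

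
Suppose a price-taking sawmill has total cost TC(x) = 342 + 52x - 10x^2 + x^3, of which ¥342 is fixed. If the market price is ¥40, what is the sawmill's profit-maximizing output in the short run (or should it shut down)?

Strip out fixed cost: VC = 52x - 10x^2 + x^3. Then AVC = 52 - 10x + x^2 and MC = 52 - 20x + 3x^2.
AVC hits its minimum where MC = AVC, at x = 5, giving min AVC = 52 - 10·5 + 5^2 = ¥27.
Because ¥40 ≥ ¥27, revenue can cover variable cost; the firm operates.
Solving P = MC: 12 - 20x + 3x^2 = 0 ⇒ x = 2/3 or 6. On the upward-sloping branch, x* = 6.
Check: AVC at x = 6 is ¥28 ≤ P, so revenue covers variable cost.
Profit = P·x − TC = 40·6 − 510 = -¥270, a loss, but smaller than the ¥342 fixed cost the firm would lose by shutting down.

Produce at x = 6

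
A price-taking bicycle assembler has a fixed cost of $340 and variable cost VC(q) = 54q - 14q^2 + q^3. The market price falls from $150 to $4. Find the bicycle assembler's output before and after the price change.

Output falls from 12 to 0 (the firm shuts down)

MC = 54 - 28q + 3q^2; the shutdown threshold is min AVC = $5 (at q = 7).
At P = $150 ≥ min AVC, set P = MC on the rising branch: q = 12.
At P = $4 < min AVC = $5, price no longer covers variable cost at any output, so the firm shuts down: q = 0.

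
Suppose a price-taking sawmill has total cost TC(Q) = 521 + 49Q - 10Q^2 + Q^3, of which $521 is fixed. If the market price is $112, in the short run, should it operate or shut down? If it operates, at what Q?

Produce at Q = 9

Variable cost is VC = 49Q - 10Q^2 + Q^3, so AVC = VC/Q = 49 - 10Q + Q^2 and MC = dTC/dQ = 49 - 20Q + 3Q^2.
AVC hits its minimum where MC = AVC, at Q = 5, giving min AVC = 49 - 10·5 + 5^2 = $24.
P = $112 exceeds min AVC = $24, so the firm stays open.
P = MC gives -63 - 20Q + 3Q^2 = 0, with roots -7/3 and 9. Take the larger (rising MC): Q* = 9.
Check: AVC at Q = 9 is $40 ≤ P, so revenue covers variable cost.
Profit = P·Q − TC = 112·9 − 881 = $127.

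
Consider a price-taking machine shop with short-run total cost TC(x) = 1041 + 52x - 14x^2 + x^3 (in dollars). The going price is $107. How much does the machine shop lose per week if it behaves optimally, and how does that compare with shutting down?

Profit = -$73 at x = 11

AVC = 52 - 14x + x^2 has its minimum $3 at x = 7; price $107 clears that bar, so the firm operates.
MC = 52 - 28x + 3x^2. Setting P = MC and taking the root on the rising branch gives x* = 11.
TR = 107·11 = 1177. TC = 1041 + 209 = 1250. Profit = 1177 − 1250 = -$73.
By producing, the firm covers all variable cost plus $968 of fixed cost; shutting down would lose the full $1041.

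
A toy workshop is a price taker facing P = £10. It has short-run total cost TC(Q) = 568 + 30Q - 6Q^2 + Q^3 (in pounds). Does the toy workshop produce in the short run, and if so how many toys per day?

Shut down

From TC, MC = TC'(Q) = 30 - 12Q + 3Q^2 and AVC = VC/Q = 30 - 6Q + Q^2.
The AVC parabola has its vertex at Q = 6/2 = 3, where AVC = 30 - 6·3 + 3^2 = £21.
With P < min AVC (£10 < £21), every unit sold adds to the loss.
Shutting down limits the loss to fixed cost, £568.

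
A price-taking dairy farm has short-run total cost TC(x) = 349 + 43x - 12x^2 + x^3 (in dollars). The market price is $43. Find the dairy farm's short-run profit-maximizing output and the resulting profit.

AVC = 43 - 12x + x^2; min AVC = $7 at x = 6. Since P = $43 ≥ min AVC, the firm produces.
MC = 43 - 24x + 3x^2. Setting P = MC and taking the root on the rising branch gives x* = 8.
TR = 43·8 = 344. TC = 349 + 88 = 437. Profit = 344 − 437 = -$93.
That loss of $93 beats the $349 the firm would lose by shutting down; producing recovers $256 of fixed cost.

Profit = -$93 at x = 8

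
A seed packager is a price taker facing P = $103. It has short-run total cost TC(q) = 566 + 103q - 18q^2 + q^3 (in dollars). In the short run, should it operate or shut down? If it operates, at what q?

Produce at q = 12

Variable cost is VC = 103q - 18q^2 + q^3, so AVC = VC/q = 103 - 18q + q^2 and MC = dTC/dq = 103 - 36q + 3q^2.
AVC hits its minimum where MC = AVC, at q = 9, giving min AVC = 103 - 18·9 + 9^2 = $22.
Since P = $103 ≥ min AVC = $22, price covers variable cost and the firm should produce.
Set P = MC: 103 = 103 - 36q + 3q^2 → -36q + 3q^2 = 0. The roots are q = 0 and q = 12; the profit-maximizing output is on the rising part of MC, so q* = 12.
Check: AVC at q = 12 is $31 ≤ P, so revenue covers variable cost.
Profit = P·q − TC = 103·12 − 938 = $298.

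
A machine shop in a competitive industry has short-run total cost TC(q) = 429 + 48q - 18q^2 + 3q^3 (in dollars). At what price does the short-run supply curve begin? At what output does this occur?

$21 per unit, at q = 3

The firm shuts down when price falls below the minimum of average variable cost. AVC = VC/q = 48 - 18q + 3q^2.
At the minimum of AVC, MC = AVC. MC = 48 - 36q + 9q^2; setting MC = AVC gives 6q^2 - 18q = 0, so q = 3. min AVC = 21.
The firm shuts down for any P below $21.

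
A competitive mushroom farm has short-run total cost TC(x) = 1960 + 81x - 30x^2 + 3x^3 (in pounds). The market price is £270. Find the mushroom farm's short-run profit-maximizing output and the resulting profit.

Profit = -£16 at x = 9

AVC = 81 - 30x + 3x^2 has its minimum £6 at x = 5; price £270 clears that bar, so the firm operates.
MC = 81 - 60x + 9x^2. Setting P = MC and taking the root on the rising branch gives x* = 9.
TR = 270·9 = 2430. TC = 1960 + 486 = 2446. Profit = 2430 − 2446 = -£16.
By producing, the firm covers all variable cost plus £1944 of fixed cost; shutting down would lose the full £1960.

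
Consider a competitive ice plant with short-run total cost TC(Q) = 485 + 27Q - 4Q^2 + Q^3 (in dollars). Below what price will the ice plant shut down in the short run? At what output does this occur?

The firm shuts down when price falls below the minimum of average variable cost. AVC = VC/Q = 27 - 4Q + Q^2.
At the minimum of AVC, MC = AVC. MC = 27 - 8Q + 3Q^2; setting MC = AVC gives 2Q^2 - 4Q = 0, so Q = 2. min AVC = 23.
For P < $23 the firm produces nothing.

$23 per unit, at Q = 2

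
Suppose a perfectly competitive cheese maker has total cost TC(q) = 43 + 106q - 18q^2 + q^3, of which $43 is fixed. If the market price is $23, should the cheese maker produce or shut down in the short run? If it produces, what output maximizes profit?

Shut down

From TC, MC = TC'(q) = 106 - 36q + 3q^2 and AVC = VC/q = 106 - 18q + q^2.
AVC is minimized where dAVC/dq = -18 + 2q = 0, at q = 9; min AVC = 106 - 18·9 + 9^2 = $25.
P = $23 lies below min AVC = $25; no output level covers variable cost.
Best response: produce nothing and absorb the $43 fixed cost.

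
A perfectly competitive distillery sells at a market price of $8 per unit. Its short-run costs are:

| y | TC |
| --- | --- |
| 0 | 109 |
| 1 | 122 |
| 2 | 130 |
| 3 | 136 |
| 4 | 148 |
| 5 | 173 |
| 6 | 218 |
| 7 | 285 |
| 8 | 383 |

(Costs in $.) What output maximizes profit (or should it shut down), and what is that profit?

y = 0 (shut down); profit = -$109

Tabulate TR − TC: y=0: -109; y=1: -114; y=2: -114; y=3: -112; y=4: -116; y=5: -133; y=6: -170; y=7: -229; y=8: -319.
Profit is highest at y = 0. Equivalently, the lowest AVC in the table is 27/3 ≈ $9 at y = 3, and P = $8 falls below it — price never covers variable cost, so the firm shuts down and loses only its fixed cost.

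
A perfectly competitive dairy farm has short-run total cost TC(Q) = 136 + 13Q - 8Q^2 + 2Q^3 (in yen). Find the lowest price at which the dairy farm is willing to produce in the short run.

Short-run supply begins at min AVC. From VC = 13Q - 8Q^2 + 2Q^3, AVC = 13 - 8Q + 2Q^2.
At the minimum of AVC, MC = AVC. MC = 13 - 16Q + 6Q^2; setting MC = AVC gives 4Q^2 - 8Q = 0, so Q = 2. min AVC = 5.
For P < ¥5 the firm produces nothing.

¥5 per unit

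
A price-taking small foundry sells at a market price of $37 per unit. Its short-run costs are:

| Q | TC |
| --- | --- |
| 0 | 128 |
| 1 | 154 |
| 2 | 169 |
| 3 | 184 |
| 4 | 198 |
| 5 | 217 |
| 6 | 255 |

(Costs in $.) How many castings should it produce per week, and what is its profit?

Tabulate TR − TC: Q=0: -128; Q=1: -117; Q=2: -95; Q=3: -73; Q=4: -50; Q=5: -32; Q=6: -33.
Profit is maximized at Q = 5. AVC there is 89/5 = $17.80 ≤ P, so producing beats shutting down (which would give -$128).

Q = 5; profit = -$32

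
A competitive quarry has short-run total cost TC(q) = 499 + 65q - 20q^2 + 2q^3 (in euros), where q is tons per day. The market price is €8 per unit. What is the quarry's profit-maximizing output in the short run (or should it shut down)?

Strip out fixed cost: VC = 65q - 20q^2 + 2q^3. Then AVC = 65 - 20q + 2q^2 and MC = 65 - 40q + 6q^2.
The AVC parabola has its vertex at q = 20/4 = 5, where AVC = 65 - 20·5 + 2·5^2 = €15.
With P < min AVC (€8 < €15), every unit sold adds to the loss.
The firm minimizes its loss by shutting down and losing only its fixed cost of €499.

Shut down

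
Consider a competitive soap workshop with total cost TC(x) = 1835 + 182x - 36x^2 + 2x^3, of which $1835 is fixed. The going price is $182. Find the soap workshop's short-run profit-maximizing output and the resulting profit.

AVC = 182 - 36x + 2x^2 has its minimum $20 at x = 9; price $182 clears that bar, so the firm operates.
With MC = 182 - 72x + 6x^2, P = MC on the upward-sloping part at x* = 12.
TR = 182·12 = 2184. TC = 1835 + 456 = 2291. Profit = 2184 − 2291 = -$107.
That loss of $107 beats the $1835 the firm would lose by shutting down; producing recovers $1728 of fixed cost.

Profit = -$107 at x = 12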